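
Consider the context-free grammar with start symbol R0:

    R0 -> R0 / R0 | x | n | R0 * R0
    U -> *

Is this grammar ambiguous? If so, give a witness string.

Ambiguous

Witness: n * n * n

Derivation 1: R0 ⇒ R0 * R0 ⇒ n * R0 ⇒ n * R0 * R0 ⇒ n * n * R0 ⇒ n * n * n
Derivation 2: R0 ⇒ R0 * R0 ⇒ R0 * R0 * R0 ⇒ n * R0 * R0 ⇒ n * n * R0 ⇒ n * n * n

Two distinct leftmost derivations for the same string.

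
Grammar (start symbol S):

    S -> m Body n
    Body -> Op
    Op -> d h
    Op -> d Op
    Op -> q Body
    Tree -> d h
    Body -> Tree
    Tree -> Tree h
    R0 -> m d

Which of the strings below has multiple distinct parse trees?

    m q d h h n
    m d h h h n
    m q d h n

m q d h h n: 1 tree
m d h h h n: 1 tree
m q d h n: 2 trees

m q d h n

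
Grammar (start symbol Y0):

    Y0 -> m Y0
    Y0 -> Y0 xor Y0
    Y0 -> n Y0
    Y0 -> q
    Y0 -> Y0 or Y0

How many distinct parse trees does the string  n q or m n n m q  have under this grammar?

2

Parse trees for n q or m n n m q:
  [Y0 n [Y0 [Y0 q] or [Y0 m [Y0 n [Y0 n [Y0 m [Y0 q]]]]]]]
  [Y0 [Y0 n [Y0 q]] or [Y0 m [Y0 n [Y0 n [Y0 m [Y0 q]]]]]]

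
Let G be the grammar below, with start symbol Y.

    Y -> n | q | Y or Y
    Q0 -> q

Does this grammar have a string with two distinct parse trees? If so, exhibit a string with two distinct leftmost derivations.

Ambiguous

Witness: n or n or n

Derivation 1: Y ⇒ Y or Y ⇒ n or Y ⇒ n or Y or Y ⇒ n or n or Y ⇒ n or n or n
Derivation 2: Y ⇒ Y or Y ⇒ Y or Y or Y ⇒ n or Y or Y ⇒ n or n or Y ⇒ n or n or n

Two distinct leftmost derivations for the same string.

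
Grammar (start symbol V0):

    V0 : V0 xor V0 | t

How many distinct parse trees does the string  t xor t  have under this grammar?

1

Parse trees for t xor t:
  [V0 [V0 t] xor [V0 t]]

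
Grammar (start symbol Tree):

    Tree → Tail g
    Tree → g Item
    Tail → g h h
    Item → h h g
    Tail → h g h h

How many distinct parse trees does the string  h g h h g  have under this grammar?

Parse trees for h g h h g:
  [Tree [Tail h g h h] g]

1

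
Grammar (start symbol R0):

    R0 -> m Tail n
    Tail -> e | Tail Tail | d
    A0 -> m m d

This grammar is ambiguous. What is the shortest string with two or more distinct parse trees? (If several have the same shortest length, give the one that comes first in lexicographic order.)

length 3: no string has ≥2 trees
length 4: no string has ≥2 trees
length 5: m d d d n has 2 parse trees

Two derivations of m d d d n:
  R0 ⇒ m Tail n ⇒ m Tail Tail n ⇒ m Tail Tail Tail n ⇒ m d Tail Tail n ⇒ m d d Tail n ⇒ m d d d n
  R0 ⇒ m Tail n ⇒ m Tail Tail n ⇒ m d Tail n ⇒ m d Tail Tail n ⇒ m d d Tail n ⇒ m d d d n

m d d d n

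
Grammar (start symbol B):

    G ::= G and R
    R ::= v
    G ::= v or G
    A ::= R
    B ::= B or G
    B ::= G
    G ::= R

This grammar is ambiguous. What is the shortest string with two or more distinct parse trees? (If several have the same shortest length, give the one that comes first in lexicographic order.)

length 1: no string has ≥2 trees
length 3: v or v has 2 parse trees

Two derivations of v or v:
  B ⇒ B or G ⇒ G or G ⇒ R or G ⇒ v or G ⇒ v or R ⇒ v or v
  B ⇒ G ⇒ v or G ⇒ v or R ⇒ v or v

v or v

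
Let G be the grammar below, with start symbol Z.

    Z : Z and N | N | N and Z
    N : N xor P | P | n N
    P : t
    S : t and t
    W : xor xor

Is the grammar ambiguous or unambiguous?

Ambiguous

Witness: t and t

Derivation 1: Z ⇒ Z and N ⇒ N and N ⇒ P and N ⇒ t and N ⇒ t and P ⇒ t and t
Derivation 2: Z ⇒ N and Z ⇒ P and Z ⇒ t and Z ⇒ t and N ⇒ t and P ⇒ t and t

Two distinct leftmost derivations for the same string.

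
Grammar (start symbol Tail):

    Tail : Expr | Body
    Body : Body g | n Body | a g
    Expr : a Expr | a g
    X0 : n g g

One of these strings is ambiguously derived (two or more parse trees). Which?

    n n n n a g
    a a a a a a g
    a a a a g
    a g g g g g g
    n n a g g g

n n n n a g: 1 tree
a a a a a a g: 1 tree
a a a a g: 1 tree
a g g g g g g: 1 tree
n n a g g g: 6 trees

n n a g g g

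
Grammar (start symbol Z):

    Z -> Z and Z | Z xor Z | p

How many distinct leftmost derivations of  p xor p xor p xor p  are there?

Parse trees for p xor p xor p xor p:
  [Z [Z p] xor [Z [Z p] xor [Z [Z p] xor [Z p]]]]
  [Z [Z p] xor [Z [Z [Z p] xor [Z p]] xor [Z p]]]
  [Z [Z [Z p] xor [Z p]] xor [Z [Z p] xor [Z p]]]
  [Z [Z [Z p] xor [Z [Z p] xor [Z p]]] xor [Z p]]
  [Z [Z [Z [Z p] xor [Z p]] xor [Z p]] xor [Z p]]

5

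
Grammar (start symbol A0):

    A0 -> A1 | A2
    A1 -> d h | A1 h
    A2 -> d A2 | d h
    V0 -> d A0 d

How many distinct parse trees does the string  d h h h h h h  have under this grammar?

Parse trees for d h h h h h h:
  [A0 [A1 [A1 [A1 [A1 [A1 [A1 d h] h] h] h] h] h]]

1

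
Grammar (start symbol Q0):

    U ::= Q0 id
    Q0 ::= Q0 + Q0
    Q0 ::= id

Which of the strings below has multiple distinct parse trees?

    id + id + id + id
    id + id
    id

id + id + id + id: 5 trees
id + id: 1 tree
id: 1 tree

id + id + id + id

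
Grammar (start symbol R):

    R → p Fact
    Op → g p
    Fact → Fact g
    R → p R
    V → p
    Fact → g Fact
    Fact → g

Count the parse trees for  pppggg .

4

Parse trees for pppggg:
  [R p [R p [R p [Fact [Fact [Fact g] g] g]]]]
  [R p [R p [R p [Fact [Fact g [Fact g]] g]]]]
  [R p [R p [R p [Fact g [Fact [Fact g] g]]]]]
  [R p [R p [R p [Fact g [Fact g [Fact g]]]]]]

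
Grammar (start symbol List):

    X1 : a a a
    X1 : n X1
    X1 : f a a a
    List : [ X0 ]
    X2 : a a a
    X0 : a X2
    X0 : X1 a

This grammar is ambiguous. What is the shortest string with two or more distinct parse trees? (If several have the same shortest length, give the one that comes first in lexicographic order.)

length 6: [ a a a a ] has 2 parse trees

Two derivations of [ a a a a ]:
  List ⇒ [ X0 ] ⇒ [ a X2 ] ⇒ [ a a a a ]
  List ⇒ [ X0 ] ⇒ [ X1 a ] ⇒ [ a a a a ]

[ a a a a ]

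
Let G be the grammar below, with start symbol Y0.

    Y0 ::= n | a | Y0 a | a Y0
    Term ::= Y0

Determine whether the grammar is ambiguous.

Ambiguous

Witness: a a

Derivation 1: Y0 ⇒ Y0 a ⇒ a a
Derivation 2: Y0 ⇒ a Y0 ⇒ a a

Two distinct leftmost derivations for the same string.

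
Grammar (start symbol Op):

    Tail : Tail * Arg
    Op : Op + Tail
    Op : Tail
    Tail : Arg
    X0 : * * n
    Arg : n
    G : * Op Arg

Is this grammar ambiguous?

Only Op, Tail, Arg are reachable from Op; ignoring the rest: Op → Op + Tail | Tail  ;  Tail → Tail * Arg | Arg  — a left-associative chain with Arg at the bottom. Each string factors uniquely by precedence.

Unambiguous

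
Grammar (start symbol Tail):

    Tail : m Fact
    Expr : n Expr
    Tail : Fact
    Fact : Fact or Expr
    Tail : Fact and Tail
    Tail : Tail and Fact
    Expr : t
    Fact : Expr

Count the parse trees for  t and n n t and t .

Parse trees for t and n n t and t:
  [Tail [Fact [Expr t]] and [Tail [Fact [Expr n [Expr n [Expr t]]]] and [Tail [Fact [Expr t]]]]]
  [Tail [Fact [Expr t]] and [Tail [Tail [Fact [Expr n [Expr n [Expr t]]]]] and [Fact [Expr t]]]]
  [Tail [Tail [Fact [Expr t]] and [Tail [Fact [Expr n [Expr n [Expr t]]]]]] and [Fact [Expr t]]]
  [Tail [Tail [Tail [Fact [Expr t]]] and [Fact [Expr n [Expr n [Expr t]]]]] and [Fact [Expr t]]]

4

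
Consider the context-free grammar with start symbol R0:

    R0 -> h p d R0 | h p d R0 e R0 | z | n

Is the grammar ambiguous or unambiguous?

Witness: h p d h p d n e n

Derivation 1: R0 ⇒ h p d R0 ⇒ h p d h p d R0 e R0 ⇒ h p d h p d n e R0 ⇒ h p d h p d n e n
Derivation 2: R0 ⇒ h p d R0 e R0 ⇒ h p d h p d R0 e R0 ⇒ h p d h p d n e R0 ⇒ h p d h p d n e n

Two distinct leftmost derivations for the same string.

Ambiguous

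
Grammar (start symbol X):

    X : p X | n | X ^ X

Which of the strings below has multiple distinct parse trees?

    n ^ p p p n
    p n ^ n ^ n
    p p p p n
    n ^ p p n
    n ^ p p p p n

p n ^ n ^ n

n ^ p p p n: 1 tree
p n ^ n ^ n: 5 trees
p p p p n: 1 tree
n ^ p p n: 1 tree
n ^ p p p p n: 1 tree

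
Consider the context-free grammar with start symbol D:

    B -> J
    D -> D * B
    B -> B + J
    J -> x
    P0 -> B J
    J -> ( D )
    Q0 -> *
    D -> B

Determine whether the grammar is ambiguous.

Unambiguous

Only D, B, J are reachable from D; ignoring the rest: This is a standard precedence ladder (D over B over J), with each level left-recursive on its own operator ('*' at D, '+' at B). That structure is LR(1), hence unambiguous.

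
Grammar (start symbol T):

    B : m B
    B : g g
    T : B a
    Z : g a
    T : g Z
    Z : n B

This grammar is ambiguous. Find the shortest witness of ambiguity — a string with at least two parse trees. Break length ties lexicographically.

length 3: g g a has 2 parse trees

Two derivations of g g a:
  T ⇒ B a ⇒ g g a
  T ⇒ g Z ⇒ g g a

g g a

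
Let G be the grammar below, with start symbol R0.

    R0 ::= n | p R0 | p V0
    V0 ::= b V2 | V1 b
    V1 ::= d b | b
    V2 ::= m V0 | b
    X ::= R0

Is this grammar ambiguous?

Ambiguous

Witness: p b b

Derivation 1: R0 ⇒ p V0 ⇒ p b V2 ⇒ p b b
Derivation 2: R0 ⇒ p V0 ⇒ p V1 b ⇒ p b b

Two distinct leftmost derivations for the same string.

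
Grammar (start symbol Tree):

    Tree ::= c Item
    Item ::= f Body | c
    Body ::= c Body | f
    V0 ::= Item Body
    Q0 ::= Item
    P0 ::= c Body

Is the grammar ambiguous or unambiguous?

Unambiguous

(V0, Q0, P0 are unreachable from Tree, so their rules don't affect L(Tree).) Each reachable nonterminal has at most one production per leading terminal, and all productions are right-linear; the derivation is determined token-by-token.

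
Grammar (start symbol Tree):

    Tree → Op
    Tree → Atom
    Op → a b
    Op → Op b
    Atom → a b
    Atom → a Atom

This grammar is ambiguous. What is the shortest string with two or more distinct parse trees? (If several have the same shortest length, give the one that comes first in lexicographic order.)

length 2: a b has 2 parse trees

Two derivations of a b:
  Tree ⇒ Op ⇒ a b
  Tree ⇒ Atom ⇒ a b

a b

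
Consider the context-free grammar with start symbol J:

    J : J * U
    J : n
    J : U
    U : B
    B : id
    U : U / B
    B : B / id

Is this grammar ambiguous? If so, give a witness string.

Witness: id / id

Derivation 1: J ⇒ U ⇒ B ⇒ B / id ⇒ id / id
Derivation 2: J ⇒ U ⇒ U / B ⇒ B / B ⇒ id / B ⇒ id / id

Two distinct leftmost derivations for the same string.

Ambiguous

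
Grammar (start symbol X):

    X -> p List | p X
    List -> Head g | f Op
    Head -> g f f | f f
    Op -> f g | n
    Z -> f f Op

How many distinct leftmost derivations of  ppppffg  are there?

Parse trees for ppppffg:
  [X p [X p [X p [X p [List [Head f f] g]]]]]
  [X p [X p [X p [X p [List f [Op f g]]]]]]

2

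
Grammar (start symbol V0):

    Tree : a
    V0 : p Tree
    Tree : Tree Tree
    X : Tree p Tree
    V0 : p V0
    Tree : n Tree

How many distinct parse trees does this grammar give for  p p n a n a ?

Parse trees for p p n a n a:
  [V0 p [V0 p [Tree [Tree n [Tree a]] [Tree n [Tree a]]]]]
  [V0 p [V0 p [Tree n [Tree [Tree a] [Tree n [Tree a]]]]]]

2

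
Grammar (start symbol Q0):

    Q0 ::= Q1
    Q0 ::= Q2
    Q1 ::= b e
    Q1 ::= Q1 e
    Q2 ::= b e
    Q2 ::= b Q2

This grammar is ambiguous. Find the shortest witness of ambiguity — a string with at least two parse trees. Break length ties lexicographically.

length 2: b e has 2 parse trees

Two derivations of b e:
  Q0 ⇒ Q1 ⇒ b e
  Q0 ⇒ Q2 ⇒ b e

b e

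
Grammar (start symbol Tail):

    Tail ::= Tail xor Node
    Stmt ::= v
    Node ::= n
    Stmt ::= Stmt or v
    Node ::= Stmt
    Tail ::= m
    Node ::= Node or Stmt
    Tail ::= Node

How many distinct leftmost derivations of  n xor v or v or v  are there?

4

Parse trees for n xor v or v or v:
  [Tail [Tail [Node n]] xor [Node [Stmt [Stmt [Stmt v] or v] or v]]]
  [Tail [Tail [Node n]] xor [Node [Node [Stmt v]] or [Stmt [Stmt v] or v]]]
  [Tail [Tail [Node n]] xor [Node [Node [Stmt [Stmt v] or v]] or [Stmt v]]]
  [Tail [Tail [Node n]] xor [Node [Node [Node [Stmt v]] or [Stmt v]] or [Stmt v]]]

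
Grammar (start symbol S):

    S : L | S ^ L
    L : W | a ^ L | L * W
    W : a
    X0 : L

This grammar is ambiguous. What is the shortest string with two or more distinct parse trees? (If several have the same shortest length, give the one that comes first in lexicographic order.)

length 1: no string has ≥2 trees
length 3: a ^ a has 2 parse trees

Two derivations of a ^ a:
  S ⇒ L ⇒ a ^ L ⇒ a ^ W ⇒ a ^ a
  S ⇒ S ^ L ⇒ L ^ L ⇒ W ^ L ⇒ a ^ L ⇒ a ^ W ⇒ a ^ a

a ^ a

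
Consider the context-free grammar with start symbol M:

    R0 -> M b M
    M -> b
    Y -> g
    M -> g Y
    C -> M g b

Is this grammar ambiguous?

Unambiguous

Only M, Y are reachable from M; ignoring the rest: Restricted to the reachable nonterminals, every rule has the form A → t or A → t B, and no two rules for the same A share a first terminal. The grammar encodes a DFA — one run per string.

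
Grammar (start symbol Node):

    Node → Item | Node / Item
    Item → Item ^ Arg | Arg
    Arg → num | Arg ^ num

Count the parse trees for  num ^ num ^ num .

4

Parse trees for num ^ num ^ num:
  [Node [Item [Item [Arg num]] ^ [Arg [Arg num] ^ num]]]
  [Node [Item [Item [Item [Arg num]] ^ [Arg num]] ^ [Arg num]]]
  [Node [Item [Item [Arg [Arg num] ^ num]] ^ [Arg num]]]
  [Node [Item [Arg [Arg [Arg num] ^ num] ^ num]]]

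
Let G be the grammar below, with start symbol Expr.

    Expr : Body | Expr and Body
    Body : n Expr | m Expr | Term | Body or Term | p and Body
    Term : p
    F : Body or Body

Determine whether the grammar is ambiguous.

Witness: p and p

Derivation 1: Expr ⇒ Body ⇒ p and Body ⇒ p and Term ⇒ p and p
Derivation 2: Expr ⇒ Expr and Body ⇒ Body and Body ⇒ Term and Body ⇒ p and Body ⇒ p and Term ⇒ p and p

Two distinct leftmost derivations for the same string.

Ambiguous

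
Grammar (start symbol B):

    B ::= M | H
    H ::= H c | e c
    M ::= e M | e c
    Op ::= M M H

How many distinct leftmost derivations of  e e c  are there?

1

Parse trees for e e c:
  [B [M e [M e c]]]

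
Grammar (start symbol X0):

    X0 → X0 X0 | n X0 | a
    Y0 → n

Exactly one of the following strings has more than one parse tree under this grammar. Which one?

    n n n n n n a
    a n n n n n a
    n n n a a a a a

n n n a a a a a

n n n n n n a: 1 tree
a n n n n n a: 1 tree
n n n a a a a a: 165 trees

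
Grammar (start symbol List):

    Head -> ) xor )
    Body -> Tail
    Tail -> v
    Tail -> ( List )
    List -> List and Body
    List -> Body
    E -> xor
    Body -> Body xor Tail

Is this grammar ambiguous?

(Head, E are unreachable from List, so their rules don't affect L(List).) The grammar is stratified — List handles 'and' (left-recursive), Body handles 'xor', Tail atoms. Each operator has a fixed associativity and precedence level, so every string has one parse.

Unambiguous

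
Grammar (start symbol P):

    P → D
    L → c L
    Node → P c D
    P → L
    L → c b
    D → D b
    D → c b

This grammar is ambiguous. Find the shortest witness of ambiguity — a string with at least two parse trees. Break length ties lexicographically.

c b

length 2: c b has 2 parse trees

Two derivations of c b:
  P ⇒ D ⇒ c b
  P ⇒ L ⇒ c b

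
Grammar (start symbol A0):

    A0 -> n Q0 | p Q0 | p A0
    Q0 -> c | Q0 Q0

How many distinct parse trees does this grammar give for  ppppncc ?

Parse trees for ppppncc:
  [A0 p [A0 p [A0 p [A0 p [A0 n [Q0 [Q0 c] [Q0 c]]]]]]]

1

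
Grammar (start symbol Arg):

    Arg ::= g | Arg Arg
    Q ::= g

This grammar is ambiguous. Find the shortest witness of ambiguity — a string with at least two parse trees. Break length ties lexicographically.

g g g

length 1: no string has ≥2 trees
length 2: no string has ≥2 trees
length 3: g g g has 2 parse trees

Two derivations of g g g:
  Arg ⇒ Arg Arg ⇒ g Arg ⇒ g Arg Arg ⇒ g g Arg ⇒ g g g
  Arg ⇒ Arg Arg ⇒ Arg Arg Arg ⇒ g Arg Arg ⇒ g g Arg ⇒ g g g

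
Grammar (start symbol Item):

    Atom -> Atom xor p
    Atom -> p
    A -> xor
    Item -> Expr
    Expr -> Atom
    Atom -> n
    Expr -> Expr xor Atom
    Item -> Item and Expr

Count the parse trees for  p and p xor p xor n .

2

Parse trees for p and p xor p xor n:
  [Item [Item [Expr [Atom p]]] and [Expr [Expr [Atom [Atom p] xor p]] xor [Atom n]]]
  [Item [Item [Expr [Atom p]]] and [Expr [Expr [Expr [Atom p]] xor [Atom p]] xor [Atom n]]]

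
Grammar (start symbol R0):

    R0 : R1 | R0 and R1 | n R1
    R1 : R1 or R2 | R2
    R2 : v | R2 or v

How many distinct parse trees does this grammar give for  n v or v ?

Parse trees for n v or v:
  [R0 n [R1 [R1 [R2 v]] or [R2 v]]]
  [R0 n [R1 [R2 [R2 v] or v]]]

2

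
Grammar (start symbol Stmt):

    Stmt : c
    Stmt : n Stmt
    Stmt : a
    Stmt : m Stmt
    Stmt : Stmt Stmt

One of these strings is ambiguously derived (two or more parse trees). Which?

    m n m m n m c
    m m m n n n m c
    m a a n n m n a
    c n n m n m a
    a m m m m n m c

m a a n n m n a

m n m m n m c: 1 tree
m m m n n n m c: 1 tree
m a a n n m n a: 5 trees
c n n m n m a: 1 tree
a m m m m n m c: 1 tree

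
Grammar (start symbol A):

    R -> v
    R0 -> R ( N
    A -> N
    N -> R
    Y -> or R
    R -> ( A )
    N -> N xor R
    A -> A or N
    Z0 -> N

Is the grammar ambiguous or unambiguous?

Only A, N, R are reachable from A; ignoring the rest: This is a standard precedence ladder (A over N over R), with each level left-recursive on its own operator ('or' at A, 'xor' at N). That structure is LR(1), hence unambiguous.

Unambiguous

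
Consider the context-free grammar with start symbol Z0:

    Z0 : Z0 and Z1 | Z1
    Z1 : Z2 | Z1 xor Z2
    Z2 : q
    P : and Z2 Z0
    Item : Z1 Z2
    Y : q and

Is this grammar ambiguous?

Unambiguous

Only Z0, Z1, Z2 are reachable from Z0; ignoring the rest: Z0 → Z0 and Z1 | Z1  ;  Z1 → Z1 xor Z2 | Z2  — a left-associative chain with Z2 at the bottom. Each string factors uniquely by precedence.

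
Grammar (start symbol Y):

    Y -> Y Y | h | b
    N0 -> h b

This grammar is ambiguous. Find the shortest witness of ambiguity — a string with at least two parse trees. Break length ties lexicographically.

b b b

length 1: no string has ≥2 trees
length 2: no string has ≥2 trees
length 3: b b b has 2 parse trees

Two derivations of b b b:
  Y ⇒ Y Y ⇒ Y Y Y ⇒ b Y Y ⇒ b b Y ⇒ b b b
  Y ⇒ Y Y ⇒ b Y ⇒ b Y Y ⇒ b b Y ⇒ b b b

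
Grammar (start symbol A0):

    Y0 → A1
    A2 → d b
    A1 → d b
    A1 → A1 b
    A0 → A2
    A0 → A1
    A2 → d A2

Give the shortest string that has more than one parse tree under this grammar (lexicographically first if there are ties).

length 2: d b has 2 parse trees

Two derivations of d b:
  A0 ⇒ A2 ⇒ d b
  A0 ⇒ A1 ⇒ d b

d b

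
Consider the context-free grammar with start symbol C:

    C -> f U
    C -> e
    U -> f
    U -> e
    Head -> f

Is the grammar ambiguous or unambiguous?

Only C, U are reachable from C; ignoring the rest: Each reachable nonterminal has at most one production per leading terminal, and all productions are right-linear; the derivation is determined token-by-token.

Unambiguous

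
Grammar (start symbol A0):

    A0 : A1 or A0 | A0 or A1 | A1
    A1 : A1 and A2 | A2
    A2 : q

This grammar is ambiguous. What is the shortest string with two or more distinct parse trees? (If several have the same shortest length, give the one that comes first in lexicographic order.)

q or q

length 1: no string has ≥2 trees
length 3: q or q has 2 parse trees

Two derivations of q or q:
  A0 ⇒ A1 or A0 ⇒ A2 or A0 ⇒ q or A0 ⇒ q or A1 ⇒ q or A2 ⇒ q or q
  A0 ⇒ A0 or A1 ⇒ A1 or A1 ⇒ A2 or A1 ⇒ q or A1 ⇒ q or A2 ⇒ q or q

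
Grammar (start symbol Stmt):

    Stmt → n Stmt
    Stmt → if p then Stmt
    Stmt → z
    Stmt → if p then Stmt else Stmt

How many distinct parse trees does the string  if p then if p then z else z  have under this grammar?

2

Parse trees for if p then if p then z else z:
  [Stmt if p then [Stmt if p then [Stmt z] else [Stmt z]]]
  [Stmt if p then [Stmt if p then [Stmt z]] else [Stmt z]]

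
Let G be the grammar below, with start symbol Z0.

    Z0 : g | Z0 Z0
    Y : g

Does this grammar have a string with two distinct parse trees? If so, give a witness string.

Witness: g g g

Derivation 1: Z0 ⇒ Z0 Z0 ⇒ g Z0 ⇒ g Z0 Z0 ⇒ g g Z0 ⇒ g g g
Derivation 2: Z0 ⇒ Z0 Z0 ⇒ Z0 Z0 Z0 ⇒ g Z0 Z0 ⇒ g g Z0 ⇒ g g g

Two distinct leftmost derivations for the same string.

Ambiguous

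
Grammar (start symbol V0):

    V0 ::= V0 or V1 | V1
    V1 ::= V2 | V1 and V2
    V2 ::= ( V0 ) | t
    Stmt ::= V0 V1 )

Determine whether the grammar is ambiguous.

Unambiguous

Only V0, V1, V2 are reachable from V0; ignoring the rest: V0 → V0 or V1 | V1  ;  V1 → V1 and V2 | V2  — a left-associative chain with V2 at the bottom. Each string factors uniquely by precedence.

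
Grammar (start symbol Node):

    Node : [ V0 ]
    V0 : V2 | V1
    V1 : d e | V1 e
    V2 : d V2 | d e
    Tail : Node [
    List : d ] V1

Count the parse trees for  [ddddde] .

1

Parse trees for [ddddde]:
  [Node [ [V0 [V2 d [V2 d [V2 d [V2 d [V2 d e]]]]]] ]]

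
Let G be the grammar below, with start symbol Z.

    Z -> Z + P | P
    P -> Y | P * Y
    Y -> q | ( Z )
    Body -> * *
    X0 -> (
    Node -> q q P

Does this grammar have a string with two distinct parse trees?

Only Z, P, Y are reachable from Z; ignoring the rest: Z → Z + P | P  ;  P → P * Y | Y  — a left-associative chain with Y at the bottom. Each string factors uniquely by precedence.

Unambiguous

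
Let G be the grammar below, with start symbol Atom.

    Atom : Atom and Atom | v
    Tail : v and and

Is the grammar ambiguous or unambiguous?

Witness: v and v and v

Derivation 1: Atom ⇒ Atom and Atom ⇒ Atom and Atom and Atom ⇒ v and Atom and Atom ⇒ v and v and Atom ⇒ v and v and v
Derivation 2: Atom ⇒ Atom and Atom ⇒ v and Atom ⇒ v and Atom and Atom ⇒ v and v and Atom ⇒ v and v and v

Two distinct leftmost derivations for the same string.

Ambiguous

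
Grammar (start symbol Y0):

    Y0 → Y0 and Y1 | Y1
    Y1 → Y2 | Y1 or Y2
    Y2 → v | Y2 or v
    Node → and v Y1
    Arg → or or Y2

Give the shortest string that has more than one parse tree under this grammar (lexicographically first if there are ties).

v or v

length 1: no string has ≥2 trees
length 3: v or v has 2 parse trees

Two derivations of v or v:
  Y0 ⇒ Y1 ⇒ Y2 ⇒ Y2 or v ⇒ v or v
  Y0 ⇒ Y1 ⇒ Y1 or Y2 ⇒ Y2 or Y2 ⇒ v or Y2 ⇒ v or v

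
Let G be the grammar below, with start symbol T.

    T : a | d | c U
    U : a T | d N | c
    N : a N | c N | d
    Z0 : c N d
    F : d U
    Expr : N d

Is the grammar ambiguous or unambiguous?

Unambiguous

(Z0, F, Expr are unreachable from T, so their rules don't affect L(T).) Restricted to the reachable nonterminals, every rule has the form A → t or A → t B, and no two rules for the same A share a first terminal. The grammar encodes a DFA — one run per string.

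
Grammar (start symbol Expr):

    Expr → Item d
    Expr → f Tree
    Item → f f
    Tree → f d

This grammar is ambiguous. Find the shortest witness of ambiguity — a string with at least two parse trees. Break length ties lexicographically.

length 3: f f d has 2 parse trees

Two derivations of f f d:
  Expr ⇒ Item d ⇒ f f d
  Expr ⇒ f Tree ⇒ f f d

f f d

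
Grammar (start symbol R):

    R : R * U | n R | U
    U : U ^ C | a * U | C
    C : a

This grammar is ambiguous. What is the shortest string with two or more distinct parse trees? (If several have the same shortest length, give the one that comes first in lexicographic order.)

a * a

length 1: no string has ≥2 trees
length 2: no string has ≥2 trees
length 3: a * a has 2 parse trees

Two derivations of a * a:
  R ⇒ R * U ⇒ U * U ⇒ C * U ⇒ a * U ⇒ a * C ⇒ a * a
  R ⇒ U ⇒ a * U ⇒ a * C ⇒ a * a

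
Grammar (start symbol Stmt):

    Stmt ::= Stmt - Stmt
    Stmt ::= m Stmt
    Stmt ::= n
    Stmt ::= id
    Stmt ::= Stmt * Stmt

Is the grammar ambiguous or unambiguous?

Witness: m id * id

Derivation 1: Stmt ⇒ m Stmt ⇒ m Stmt * Stmt ⇒ m id * Stmt ⇒ m id * id
Derivation 2: Stmt ⇒ Stmt * Stmt ⇒ m Stmt * Stmt ⇒ m id * Stmt ⇒ m id * id

Two distinct leftmost derivations for the same string.

Ambiguous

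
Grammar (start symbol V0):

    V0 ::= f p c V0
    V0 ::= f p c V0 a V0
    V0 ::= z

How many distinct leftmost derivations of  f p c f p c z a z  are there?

Parse trees for f p c f p c z a z:
  [V0 f p c [V0 f p c [V0 z] a [V0 z]]]
  [V0 f p c [V0 f p c [V0 z]] a [V0 z]]

2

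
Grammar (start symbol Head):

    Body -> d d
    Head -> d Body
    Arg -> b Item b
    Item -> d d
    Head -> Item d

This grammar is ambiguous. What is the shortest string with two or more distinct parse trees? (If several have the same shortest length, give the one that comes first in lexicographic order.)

d d d

length 3: d d d has 2 parse trees

Two derivations of d d d:
  Head ⇒ d Body ⇒ d d d
  Head ⇒ Item d ⇒ d d d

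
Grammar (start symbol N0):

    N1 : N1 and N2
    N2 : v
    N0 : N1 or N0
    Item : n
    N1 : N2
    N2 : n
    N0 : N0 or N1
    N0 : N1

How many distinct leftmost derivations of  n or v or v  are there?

4

Parse trees for n or v or v:
  [N0 [N1 [N2 n]] or [N0 [N1 [N2 v]] or [N0 [N1 [N2 v]]]]]
  [N0 [N1 [N2 n]] or [N0 [N0 [N1 [N2 v]]] or [N1 [N2 v]]]]
  [N0 [N0 [N1 [N2 n]] or [N0 [N1 [N2 v]]]] or [N1 [N2 v]]]
  [N0 [N0 [N0 [N1 [N2 n]]] or [N1 [N2 v]]] or [N1 [N2 v]]]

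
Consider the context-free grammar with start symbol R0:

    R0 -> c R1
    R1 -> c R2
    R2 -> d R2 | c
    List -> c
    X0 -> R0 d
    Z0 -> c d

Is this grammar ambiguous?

Unambiguous

(List, X0, Z0 are unreachable from R0, so their rules don't affect L(R0).) The reachable rules are right-linear with at most one rule per (nonterminal, next-terminal) pair. Each input token forces the next rule, so parsing is deterministic.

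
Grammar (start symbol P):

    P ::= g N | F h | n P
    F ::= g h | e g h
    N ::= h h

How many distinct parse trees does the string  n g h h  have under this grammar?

Parse trees for n g h h:
  [P n [P g [N h h]]]
  [P n [P [F g h] h]]

2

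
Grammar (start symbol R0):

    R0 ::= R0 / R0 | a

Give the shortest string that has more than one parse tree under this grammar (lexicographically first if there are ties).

length 1: no string has ≥2 trees
length 3: no string has ≥2 trees
length 5: a / a / a has 2 parse trees

Two derivations of a / a / a:
  R0 ⇒ R0 / R0 ⇒ R0 / R0 / R0 ⇒ a / R0 / R0 ⇒ a / a / R0 ⇒ a / a / a
  R0 ⇒ R0 / R0 ⇒ a / R0 ⇒ a / R0 / R0 ⇒ a / a / R0 ⇒ a / a / a

a / a / a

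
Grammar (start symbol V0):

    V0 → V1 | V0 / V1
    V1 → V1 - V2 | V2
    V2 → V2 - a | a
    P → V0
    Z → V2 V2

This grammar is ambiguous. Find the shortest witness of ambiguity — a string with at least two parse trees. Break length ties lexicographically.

a - a

length 1: no string has ≥2 trees
length 3: a - a has 2 parse trees

Two derivations of a - a:
  V0 ⇒ V1 ⇒ V1 - V2 ⇒ V2 - V2 ⇒ a - V2 ⇒ a - a
  V0 ⇒ V1 ⇒ V2 ⇒ V2 - a ⇒ a - a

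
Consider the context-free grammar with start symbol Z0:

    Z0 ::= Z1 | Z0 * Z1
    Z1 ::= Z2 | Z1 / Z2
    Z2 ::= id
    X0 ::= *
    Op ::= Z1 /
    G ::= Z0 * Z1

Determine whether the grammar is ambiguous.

Only Z0, Z1, Z2 are reachable from Z0; ignoring the rest: This is a standard precedence ladder (Z0 over Z1 over Z2), with each level left-recursive on its own operator ('*' at Z0, '/' at Z1). That structure is LR(1), hence unambiguous.

Unambiguous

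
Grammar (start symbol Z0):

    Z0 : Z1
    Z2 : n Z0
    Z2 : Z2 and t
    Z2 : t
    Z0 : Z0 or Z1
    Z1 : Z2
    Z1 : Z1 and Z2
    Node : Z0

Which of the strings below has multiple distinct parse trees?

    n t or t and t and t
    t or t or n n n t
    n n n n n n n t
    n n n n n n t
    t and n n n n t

n t or t and t and t: 16 trees
t or t or n n n t: 1 tree
n n n n n n n t: 1 tree
n n n n n n t: 1 tree
t and n n n n t: 1 tree

n t or t and t and t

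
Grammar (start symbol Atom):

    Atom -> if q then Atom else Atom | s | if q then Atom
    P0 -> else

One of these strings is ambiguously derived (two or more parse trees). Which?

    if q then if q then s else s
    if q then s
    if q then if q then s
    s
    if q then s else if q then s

if q then if q then s else s: 2 trees
if q then s: 1 tree
if q then if q then s: 1 tree
s: 1 tree
if q then s else if q then s: 1 tree

if q then if q then s else s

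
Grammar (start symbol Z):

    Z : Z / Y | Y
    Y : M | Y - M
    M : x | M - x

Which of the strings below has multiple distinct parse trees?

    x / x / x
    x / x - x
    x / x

x / x / x: 1 tree
x / x - x: 2 trees
x / x: 1 tree

x / x - x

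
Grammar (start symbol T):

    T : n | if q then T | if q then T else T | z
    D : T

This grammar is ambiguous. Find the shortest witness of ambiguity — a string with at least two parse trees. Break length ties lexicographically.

if q then if q then n else n

length 1: no string has ≥2 trees
length 4: no string has ≥2 trees
length 6: no string has ≥2 trees
length 7: no string has ≥2 trees
length 9: if q then if q then n else n has 2 parse trees

Two derivations of if q then if q then n else n:
  T ⇒ if q then T ⇒ if q then if q then T else T ⇒ if q then if q then n else T ⇒ if q then if q then n else n
  T ⇒ if q then T else T ⇒ if q then if q then T else T ⇒ if q then if q then n else T ⇒ if q then if q then n else n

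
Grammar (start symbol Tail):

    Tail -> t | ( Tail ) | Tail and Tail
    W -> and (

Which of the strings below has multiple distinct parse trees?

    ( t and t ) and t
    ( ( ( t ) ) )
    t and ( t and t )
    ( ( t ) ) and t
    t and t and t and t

( t and t ) and t: 1 tree
( ( ( t ) ) ): 1 tree
t and ( t and t ): 1 tree
( ( t ) ) and t: 1 tree
t and t and t and t: 5 trees

t and t and t and t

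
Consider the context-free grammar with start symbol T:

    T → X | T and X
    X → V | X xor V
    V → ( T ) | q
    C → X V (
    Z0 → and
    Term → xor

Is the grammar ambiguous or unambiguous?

Unambiguous

(C, Z0, Term are unreachable from T, so their rules don't affect L(T).) This is a standard precedence ladder (T over X over V), with each level left-recursive on its own operator ('and' at T, 'xor' at X). That structure is LR(1), hence unambiguous.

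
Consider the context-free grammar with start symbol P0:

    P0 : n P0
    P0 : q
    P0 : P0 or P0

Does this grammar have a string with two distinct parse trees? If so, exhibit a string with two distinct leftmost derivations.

Ambiguous

Witness: n q or q

Derivation 1: P0 ⇒ n P0 ⇒ n P0 or P0 ⇒ n q or P0 ⇒ n q or q
Derivation 2: P0 ⇒ P0 or P0 ⇒ n P0 or P0 ⇒ n q or P0 ⇒ n q or q

Two distinct leftmost derivations for the same string.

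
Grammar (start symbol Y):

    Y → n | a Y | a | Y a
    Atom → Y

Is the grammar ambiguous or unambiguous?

Ambiguous

Witness: a a

Derivation 1: Y ⇒ a Y ⇒ a a
Derivation 2: Y ⇒ Y a ⇒ a a

Two distinct leftmost derivations for the same string.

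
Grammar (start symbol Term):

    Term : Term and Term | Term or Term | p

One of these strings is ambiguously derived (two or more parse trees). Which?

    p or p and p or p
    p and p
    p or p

p or p and p or p: 5 trees
p and p: 1 tree
p or p: 1 tree

p or p and p or p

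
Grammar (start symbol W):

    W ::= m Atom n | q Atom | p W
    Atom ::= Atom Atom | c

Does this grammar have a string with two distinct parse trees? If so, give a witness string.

Ambiguous

Witness: q c c c

Derivation 1: W ⇒ q Atom ⇒ q Atom Atom ⇒ q Atom Atom Atom ⇒ q c Atom Atom ⇒ q c c Atom ⇒ q c c c
Derivation 2: W ⇒ q Atom ⇒ q Atom Atom ⇒ q c Atom ⇒ q c Atom Atom ⇒ q c c Atom ⇒ q c c c

Two distinct leftmost derivations for the same string.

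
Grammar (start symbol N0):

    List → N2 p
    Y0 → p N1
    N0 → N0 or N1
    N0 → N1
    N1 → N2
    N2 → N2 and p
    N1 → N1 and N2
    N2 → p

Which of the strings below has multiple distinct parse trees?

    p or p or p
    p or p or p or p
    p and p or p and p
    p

p or p or p: 1 tree
p or p or p or p: 1 tree
p and p or p and p: 4 trees
p: 1 tree

p and p or p and p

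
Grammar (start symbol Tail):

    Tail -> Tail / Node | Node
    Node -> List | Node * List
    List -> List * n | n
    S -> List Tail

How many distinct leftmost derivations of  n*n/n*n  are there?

Parse trees for n*n/n*n:
  [Tail [Tail [Node [List [List n] * n]]] / [Node [List [List n] * n]]]
  [Tail [Tail [Node [List [List n] * n]]] / [Node [Node [List n]] * [List n]]]
  [Tail [Tail [Node [Node [List n]] * [List n]]] / [Node [List [List n] * n]]]
  [Tail [Tail [Node [Node [List n]] * [List n]]] / [Node [Node [List n]] * [List n]]]

4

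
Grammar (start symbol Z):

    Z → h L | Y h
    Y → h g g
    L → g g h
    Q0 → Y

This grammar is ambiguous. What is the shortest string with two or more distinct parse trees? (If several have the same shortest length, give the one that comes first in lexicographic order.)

length 4: h g g h has 2 parse trees

Two derivations of h g g h:
  Z ⇒ h L ⇒ h g g h
  Z ⇒ Y h ⇒ h g g h

h g g h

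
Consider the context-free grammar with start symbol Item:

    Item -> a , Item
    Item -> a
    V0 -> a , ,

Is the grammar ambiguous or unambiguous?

Only Item is reachable from Item; ignoring the rest: The reachable grammar is A → atom sep A | atom. Each atom is followed by either the separator (recurse) or end-of-string (stop) — no choice point.

Unambiguous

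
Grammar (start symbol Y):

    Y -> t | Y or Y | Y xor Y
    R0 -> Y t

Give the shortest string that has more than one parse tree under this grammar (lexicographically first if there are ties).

length 1: no string has ≥2 trees
length 3: no string has ≥2 trees
length 5: t or t or t has 2 parse trees

Two derivations of t or t or t:
  Y ⇒ Y or Y ⇒ t or Y ⇒ t or Y or Y ⇒ t or t or Y ⇒ t or t or t
  Y ⇒ Y or Y ⇒ Y or Y or Y ⇒ t or Y or Y ⇒ t or t or Y ⇒ t or t or t

t or t or t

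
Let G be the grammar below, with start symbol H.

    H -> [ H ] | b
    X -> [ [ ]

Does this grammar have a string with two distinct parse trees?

Only H is reachable from H; ignoring the rest: L(H) is { openⁿ atom closeⁿ : n ≥ 0 }. The bracket depth fixes n, and the derivation is forced at every step.

Unambiguous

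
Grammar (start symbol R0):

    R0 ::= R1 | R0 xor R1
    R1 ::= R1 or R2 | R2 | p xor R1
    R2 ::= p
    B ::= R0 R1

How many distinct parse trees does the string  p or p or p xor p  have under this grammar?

Parse trees for p or p or p xor p:
  [R0 [R0 [R1 [R1 [R1 [R2 p]] or [R2 p]] or [R2 p]]] xor [R1 [R2 p]]]

1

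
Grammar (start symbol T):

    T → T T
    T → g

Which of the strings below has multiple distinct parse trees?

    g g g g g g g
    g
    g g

g g g g g g g

g g g g g g g: 132 trees
g: 1 tree
g g: 1 tree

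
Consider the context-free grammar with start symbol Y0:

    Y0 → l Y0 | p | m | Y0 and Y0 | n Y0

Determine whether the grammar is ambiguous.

Witness: l m and m

Derivation 1: Y0 ⇒ l Y0 ⇒ l Y0 and Y0 ⇒ l m and Y0 ⇒ l m and m
Derivation 2: Y0 ⇒ Y0 and Y0 ⇒ l Y0 and Y0 ⇒ l m and Y0 ⇒ l m and m

Two distinct leftmost derivations for the same string.

Ambiguous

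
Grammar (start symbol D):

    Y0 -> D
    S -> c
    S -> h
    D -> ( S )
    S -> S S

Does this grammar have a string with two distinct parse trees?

Ambiguous

Witness: ( c c c )

Derivation 1: D ⇒ ( S ) ⇒ ( S S ) ⇒ ( c S ) ⇒ ( c S S ) ⇒ ( c c S ) ⇒ ( c c c )
Derivation 2: D ⇒ ( S ) ⇒ ( S S ) ⇒ ( S S S ) ⇒ ( c S S ) ⇒ ( c c S ) ⇒ ( c c c )

Two distinct leftmost derivations for the same string.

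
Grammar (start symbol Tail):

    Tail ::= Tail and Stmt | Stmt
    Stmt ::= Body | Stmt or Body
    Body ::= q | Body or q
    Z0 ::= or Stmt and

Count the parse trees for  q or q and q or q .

Parse trees for q or q and q or q:
  [Tail [Tail [Stmt [Body [Body q] or q]]] and [Stmt [Body [Body q] or q]]]
  [Tail [Tail [Stmt [Body [Body q] or q]]] and [Stmt [Stmt [Body q]] or [Body q]]]
  [Tail [Tail [Stmt [Stmt [Body q]] or [Body q]]] and [Stmt [Body [Body q] or q]]]
  [Tail [Tail [Stmt [Stmt [Body q]] or [Body q]]] and [Stmt [Stmt [Body q]] or [Body q]]]

4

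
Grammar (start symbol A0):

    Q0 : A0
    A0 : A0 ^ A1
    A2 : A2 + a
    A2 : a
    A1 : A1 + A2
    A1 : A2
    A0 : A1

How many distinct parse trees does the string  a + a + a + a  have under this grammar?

Parse trees for a + a + a + a:
  [A0 [A1 [A1 [A2 a]] + [A2 [A2 [A2 a] + a] + a]]]
  [A0 [A1 [A1 [A1 [A2 a]] + [A2 a]] + [A2 [A2 a] + a]]]
  [A0 [A1 [A1 [A2 [A2 a] + a]] + [A2 [A2 a] + a]]]
  [A0 [A1 [A1 [A1 [A2 a]] + [A2 [A2 a] + a]] + [A2 a]]]
  [A0 [A1 [A1 [A1 [A1 [A2 a]] + [A2 a]] + [A2 a]] + [A2 a]]]
  [A0 [A1 [A1 [A1 [A2 [A2 a] + a]] + [A2 a]] + [A2 a]]]
  [A0 [A1 [A1 [A2 [A2 [A2 a] + a] + a]] + [A2 a]]]
  [A0 [A1 [A2 [A2 [A2 [A2 a] + a] + a] + a]]]

8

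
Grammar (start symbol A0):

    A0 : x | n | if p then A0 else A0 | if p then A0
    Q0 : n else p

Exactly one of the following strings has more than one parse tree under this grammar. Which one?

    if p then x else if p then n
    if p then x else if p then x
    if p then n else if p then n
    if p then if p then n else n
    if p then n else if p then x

if p then if p then n else n

if p then x else if p then n: 1 tree
if p then x else if p then x: 1 tree
if p then n else if p then n: 1 tree
if p then if p then n else n: 2 trees
if p then n else if p then x: 1 tree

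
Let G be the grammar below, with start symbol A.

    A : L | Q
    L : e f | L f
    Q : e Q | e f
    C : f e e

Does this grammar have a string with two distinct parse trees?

Ambiguous

Witness: e f

Derivation 1: A ⇒ L ⇒ e f
Derivation 2: A ⇒ Q ⇒ e f

Two distinct leftmost derivations for the same string.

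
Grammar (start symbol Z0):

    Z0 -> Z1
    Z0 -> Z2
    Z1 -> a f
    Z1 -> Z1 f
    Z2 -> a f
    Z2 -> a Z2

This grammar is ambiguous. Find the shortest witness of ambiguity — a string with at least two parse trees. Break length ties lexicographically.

a f

length 2: a f has 2 parse trees

Two derivations of a f:
  Z0 ⇒ Z1 ⇒ a f
  Z0 ⇒ Z2 ⇒ a f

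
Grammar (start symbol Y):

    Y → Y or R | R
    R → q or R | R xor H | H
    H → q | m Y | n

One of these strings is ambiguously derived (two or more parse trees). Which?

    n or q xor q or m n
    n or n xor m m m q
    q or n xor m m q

n or q xor q or m n: 1 tree
n or n xor m m m q: 1 tree
q or n xor m m q: 3 trees

q or n xor m m q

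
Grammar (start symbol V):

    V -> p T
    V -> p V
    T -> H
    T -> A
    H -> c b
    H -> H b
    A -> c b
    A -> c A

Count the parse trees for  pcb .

Parse trees for pcb:
  [V p [T [H c b]]]
  [V p [T [A c b]]]

2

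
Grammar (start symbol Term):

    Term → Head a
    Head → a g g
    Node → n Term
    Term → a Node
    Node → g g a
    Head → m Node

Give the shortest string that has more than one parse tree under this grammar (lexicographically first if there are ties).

a g g a

length 4: a g g a has 2 parse trees

Two derivations of a g g a:
  Term ⇒ Head a ⇒ a g g a
  Term ⇒ a Node ⇒ a g g a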